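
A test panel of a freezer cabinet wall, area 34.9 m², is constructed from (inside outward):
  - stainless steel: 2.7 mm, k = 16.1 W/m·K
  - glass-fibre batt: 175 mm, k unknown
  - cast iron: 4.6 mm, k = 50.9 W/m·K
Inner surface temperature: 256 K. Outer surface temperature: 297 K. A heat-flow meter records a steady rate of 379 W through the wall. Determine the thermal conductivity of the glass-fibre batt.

k ≈ 0.0464 W/(m·K)

Model the wall as resistances in series:
R_stainless steel = L/(kA) = 0.0027/(16.1×34.9) = 4.805×10^-6 K/W
R_cast iron = L/(kA) = 0.0046/(50.9×34.9) = 2.589×10^-6 K/W
Sum of known resistances R_other = 7.395×10^-6 K/W
Total R = ΔT/Q = 41/379 = 0.1082 K/W
R_glass-fibre batt = R_total − R_other = 0.1082 K/W
k = L/(R·A) = 0.175/(0.1082×34.9)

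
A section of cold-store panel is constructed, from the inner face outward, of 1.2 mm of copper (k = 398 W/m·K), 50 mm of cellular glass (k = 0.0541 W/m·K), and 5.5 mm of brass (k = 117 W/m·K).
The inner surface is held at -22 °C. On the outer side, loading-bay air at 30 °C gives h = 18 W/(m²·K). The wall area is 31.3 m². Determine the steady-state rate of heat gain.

Q ≈ 1660 W

Series thermal resistances:
R_copper = L/(kA) = 0.0012/(398×31.3) = 9.633×10^-8 K/W
R_cellular glass = L/(kA) = 0.05/(0.0541×31.3) = 0.02953 K/W
R_brass = L/(kA) = 0.0055/(117×31.3) = 1.502×10^-6 K/W
R_outer film = 1/(h_o·A) = 1/(18×31.3) = 0.001775 K/W
R_total = 0.0313 K/W
Q = ΔT / R_total = 52 / 0.0313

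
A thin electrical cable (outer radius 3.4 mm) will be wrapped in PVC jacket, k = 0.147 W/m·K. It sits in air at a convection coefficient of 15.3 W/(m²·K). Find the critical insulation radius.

For a cylinder r_cr = k/h = 0.147/15.3
r_cr = 9.61 mm; since the bare radius (3.4 mm) is below r_cr, adding a thin layer of insulation will *increase* heat loss.

r_cr ≈ 9.61 mm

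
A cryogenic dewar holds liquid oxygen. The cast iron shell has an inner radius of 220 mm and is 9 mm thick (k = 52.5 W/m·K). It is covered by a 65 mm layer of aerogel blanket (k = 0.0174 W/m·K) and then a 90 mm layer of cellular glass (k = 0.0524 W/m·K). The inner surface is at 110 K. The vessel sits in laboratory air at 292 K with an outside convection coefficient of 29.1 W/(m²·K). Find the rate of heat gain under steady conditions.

Each spherical layer contributes R = (1/r_i − 1/r_o)/(4πk):
R_cast iron shell = (1/0.22 − 1/0.229)/(4π×52.5) = 2.708×10^-4 K/W
R_aerogel blanket = (1/0.229 − 1/0.294)/(4π×0.0174) = 4.415 K/W
R_cellular glass = (1/0.294 − 1/0.384)/(4π×0.0524) = 1.211 K/W
R_outer film = 1/(h·4πr_o²) = 1/(29.1×4π×0.384²) = 0.01855 K/W
R_total = 5.645 K/W
Q = ΔT/R_total = 182/5.645

Q ≈ 32.2 W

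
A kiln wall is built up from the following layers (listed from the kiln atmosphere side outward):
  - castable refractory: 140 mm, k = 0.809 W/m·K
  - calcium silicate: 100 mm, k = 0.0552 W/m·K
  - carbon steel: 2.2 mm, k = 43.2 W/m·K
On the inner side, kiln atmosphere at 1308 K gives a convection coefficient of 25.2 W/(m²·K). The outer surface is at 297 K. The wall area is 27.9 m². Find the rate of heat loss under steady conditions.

Q ≈ 13900 W

Thermal resistances in series:
R_inner film = 1/(h_i·A) = 1/(25.2×27.9) = 0.001422 K/W
R_castable refractory = L/(kA) = 0.14/(0.809×27.9) = 0.006203 K/W
R_calcium silicate = L/(kA) = 0.1/(0.0552×27.9) = 0.06493 K/W
R_carbon steel = L/(kA) = 0.0022/(43.2×27.9) = 1.825×10^-6 K/W
R_total = 0.07256 K/W
Q = ΔT / R_total = 1011 / 0.07256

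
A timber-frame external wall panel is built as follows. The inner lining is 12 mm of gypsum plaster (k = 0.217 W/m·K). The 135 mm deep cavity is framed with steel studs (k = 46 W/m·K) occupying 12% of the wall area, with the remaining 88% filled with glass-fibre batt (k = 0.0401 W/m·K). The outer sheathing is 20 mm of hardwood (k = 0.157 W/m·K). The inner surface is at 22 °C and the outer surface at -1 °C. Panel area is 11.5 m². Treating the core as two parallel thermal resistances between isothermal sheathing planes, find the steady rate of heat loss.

Q ≈ 1280 W

Sheathing layers in series; stud and cavity paths in parallel between them.
R_inner = 0.012/(0.217×11.5) = 0.004809 K/W
R_stud  = 0.135/(46×0.12×11.5) = 0.002127 K/W
R_cav   = 0.135/(0.0401×0.88×11.5) = 0.3327 K/W
1/R_core = 1/R_stud + 1/R_cav → R_core = 0.002113 K/W
R_outer = 0.02/(0.157×11.5) = 0.01108 K/W
R_total = 0.018 K/W
Q = ΔT/R_total = 23/0.018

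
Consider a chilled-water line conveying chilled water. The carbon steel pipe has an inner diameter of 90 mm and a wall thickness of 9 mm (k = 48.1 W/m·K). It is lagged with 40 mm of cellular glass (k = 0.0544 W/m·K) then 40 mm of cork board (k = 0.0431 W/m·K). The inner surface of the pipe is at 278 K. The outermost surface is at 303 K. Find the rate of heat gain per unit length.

q′ ≈ 8.53 W/m

Per-layer cylindrical resistances, series-summed:
R_carbon steel pipe wall = ln(54/45)/(2π×48.1×1) = 6.033×10^-4 K/W
R_cellular glass = ln(94/54)/(2π×0.0544×1) = 1.622 K/W
R_cork board = ln(134/94)/(2π×0.0431×1) = 1.309 K/W
R_total = 2.932 K/W
Q = ΔT/R_total = 25/2.932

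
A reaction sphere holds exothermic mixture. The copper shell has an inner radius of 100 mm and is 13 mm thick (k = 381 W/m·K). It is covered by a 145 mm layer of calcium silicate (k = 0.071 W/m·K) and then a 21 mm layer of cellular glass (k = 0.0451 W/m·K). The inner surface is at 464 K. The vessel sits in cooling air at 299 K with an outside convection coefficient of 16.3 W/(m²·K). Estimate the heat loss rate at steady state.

Q ≈ 26.8 W

Spherical conduction: R = (1/r_in − 1/r_out)/(4πk) per layer; series-sum.
R_copper shell = (1/0.1 − 1/0.113)/(4π×381) = 2.403×10^-4 K/W
R_calcium silicate = (1/0.113 − 1/0.258)/(4π×0.071) = 5.574 K/W
R_cellular glass = (1/0.258 − 1/0.279)/(4π×0.0451) = 0.5148 K/W
R_outer film = 1/(h·4πr_o²) = 1/(16.3×4π×0.279²) = 0.06272 K/W
R_total = 6.152 K/W
Q = ΔT/R_total = 165/6.152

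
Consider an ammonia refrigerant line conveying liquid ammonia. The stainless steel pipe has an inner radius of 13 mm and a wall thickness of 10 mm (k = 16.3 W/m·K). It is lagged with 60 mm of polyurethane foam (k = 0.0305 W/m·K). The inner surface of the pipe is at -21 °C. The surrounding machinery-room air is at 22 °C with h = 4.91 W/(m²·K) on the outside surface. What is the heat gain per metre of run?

q′ ≈ 6.06 W/m

Per-layer cylindrical resistances, series-summed:
R_stainless steel pipe wall = ln(23/13)/(2π×16.3×1) = 0.005571 K/W
R_polyurethane foam = ln(83/23)/(2π×0.0305×1) = 6.697 K/W
R_outer film = 1/(h_o·2πr_oL) = 1/(4.91×2π×0.083×1) = 0.3905 K/W
R_total = 7.093 K/W
Q = ΔT/R_total = 43/7.093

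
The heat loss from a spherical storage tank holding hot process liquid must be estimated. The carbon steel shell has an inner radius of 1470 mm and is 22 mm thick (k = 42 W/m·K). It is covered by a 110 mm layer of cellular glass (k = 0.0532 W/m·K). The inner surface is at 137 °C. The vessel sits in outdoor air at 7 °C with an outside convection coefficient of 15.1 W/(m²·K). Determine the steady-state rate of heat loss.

Each spherical layer contributes R = (1/r_i − 1/r_o)/(4πk):
R_carbon steel shell = (1/1.47 − 1/1.492)/(4π×42) = 1.901×10^-5 K/W
R_cellular glass = (1/1.492 − 1/1.602)/(4π×0.0532) = 0.06884 K/W
R_outer film = 1/(h·4πr_o²) = 1/(15.1×4π×1.602²) = 0.002053 K/W
R_total = 0.07091 K/W
Q = ΔT/R_total = 130/0.07091

Q ≈ 1830 W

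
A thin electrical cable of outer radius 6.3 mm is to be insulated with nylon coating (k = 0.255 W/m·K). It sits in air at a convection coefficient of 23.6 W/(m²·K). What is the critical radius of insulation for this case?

For a cylinder r_cr = k/h = 0.255/23.6
r_cr = 10.8 mm; since the bare radius (6.3 mm) is below r_cr, adding a thin layer of insulation will *increase* heat loss.

r_cr ≈ 10.8 mm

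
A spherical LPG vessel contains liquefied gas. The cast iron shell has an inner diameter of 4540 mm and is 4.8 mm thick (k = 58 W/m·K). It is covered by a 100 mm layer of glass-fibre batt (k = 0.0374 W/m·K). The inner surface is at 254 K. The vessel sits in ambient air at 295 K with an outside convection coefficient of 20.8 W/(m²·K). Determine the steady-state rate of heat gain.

Q ≈ 1020 W

Each spherical layer contributes R = (1/r_i − 1/r_o)/(4πk):
R_cast iron shell = (1/2.27 − 1/2.2748)/(4π×58) = 1.275×10^-6 K/W
R_glass-fibre batt = (1/2.2748 − 1/2.3748)/(4π×0.0374) = 0.03939 K/W
R_outer film = 1/(h·4πr_o²) = 1/(20.8×4π×2.3748²) = 6.784×10^-4 K/W
R_total = 0.04007 K/W
Q = ΔT/R_total = 41/0.04007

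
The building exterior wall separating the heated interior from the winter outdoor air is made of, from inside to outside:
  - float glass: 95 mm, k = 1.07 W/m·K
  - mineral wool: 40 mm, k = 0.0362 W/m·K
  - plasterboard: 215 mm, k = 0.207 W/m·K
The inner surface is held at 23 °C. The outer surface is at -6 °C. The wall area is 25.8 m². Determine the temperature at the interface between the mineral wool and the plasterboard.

T ≈ 7.49 °C

Thermal resistances in series:
R_float glass = L/(kA) = 0.095/(1.07×25.8) = 0.003441 K/W
R_mineral wool = L/(kA) = 0.04/(0.0362×25.8) = 0.04283 K/W
R_plasterboard = L/(kA) = 0.215/(0.207×25.8) = 0.04026 K/W
R_total = 0.08653 K/W;  Q = ΔT/R_total = 29/0.08653 = 335.2 W
T_interface = T_inner − Q·ΣR(inner→interface) = 23 − 335×0.04627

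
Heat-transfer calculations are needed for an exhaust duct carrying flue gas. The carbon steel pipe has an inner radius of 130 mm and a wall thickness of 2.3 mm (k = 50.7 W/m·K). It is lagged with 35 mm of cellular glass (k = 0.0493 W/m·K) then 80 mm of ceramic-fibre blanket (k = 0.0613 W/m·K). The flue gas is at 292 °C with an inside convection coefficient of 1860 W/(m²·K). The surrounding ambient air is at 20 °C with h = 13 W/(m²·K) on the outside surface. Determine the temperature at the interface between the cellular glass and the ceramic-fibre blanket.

T ≈ 179 °C

Treating each annulus and film as a series resistance:
R_inner film = 1/(h_i·2πr₁L) = 1/(1860×2π×0.13×1) = 6.582×10^-4 K/W
R_carbon steel pipe wall = ln(132.3/130)/(2π×50.7×1) = 5.505×10^-5 K/W
R_cellular glass = ln(167.3/132.3)/(2π×0.0493×1) = 0.7577 K/W
R_ceramic-fibre blanket = ln(247.3/167.3)/(2π×0.0613×1) = 1.015 K/W
R_outer film = 1/(h_o·2πr_oL) = 1/(13×2π×0.2473×1) = 0.04951 K/W
R_total = 1.823 K/W
Q = ΔT/R_total = 272/1.823
Q = 149 W/m
T_interface = T_inner − Q·ΣR(inner→interface) = 292 − 149×0.7584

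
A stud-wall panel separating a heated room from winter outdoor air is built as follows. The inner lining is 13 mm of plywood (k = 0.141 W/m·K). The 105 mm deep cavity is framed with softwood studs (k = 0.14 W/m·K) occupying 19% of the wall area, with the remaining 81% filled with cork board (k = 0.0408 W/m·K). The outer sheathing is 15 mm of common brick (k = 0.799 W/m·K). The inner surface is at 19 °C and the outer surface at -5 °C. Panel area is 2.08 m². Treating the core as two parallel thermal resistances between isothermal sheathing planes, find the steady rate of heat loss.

Q ≈ 26.7 W

Sheathing layers in series; stud and cavity paths in parallel between them.
R_inner = 0.013/(0.141×2.08) = 0.04433 K/W
R_stud  = 0.105/(0.14×0.19×2.08) = 1.898 K/W
R_cav   = 0.105/(0.0408×0.81×2.08) = 1.527 K/W
1/R_core = 1/R_stud + 1/R_cav → R_core = 0.8463 K/W
R_outer = 0.015/(0.799×2.08) = 0.009026 K/W
R_total = 0.8997 K/W
Q = ΔT/R_total = 24/0.8997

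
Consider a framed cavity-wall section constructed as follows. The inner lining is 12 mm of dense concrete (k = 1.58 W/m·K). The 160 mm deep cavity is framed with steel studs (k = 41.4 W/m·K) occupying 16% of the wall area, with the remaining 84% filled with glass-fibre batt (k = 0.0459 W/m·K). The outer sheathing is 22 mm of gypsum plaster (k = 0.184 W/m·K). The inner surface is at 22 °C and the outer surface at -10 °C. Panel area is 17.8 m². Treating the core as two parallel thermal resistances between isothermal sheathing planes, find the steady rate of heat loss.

Q ≈ 3770 W

Sheathing layers in series; stud and cavity paths in parallel between them.
R_inner = 0.012/(1.58×17.8) = 4.267×10^-4 K/W
R_stud  = 0.16/(41.4×0.16×17.8) = 0.001357 K/W
R_cav   = 0.16/(0.0459×0.84×17.8) = 0.2331 K/W
1/R_core = 1/R_stud + 1/R_cav → R_core = 0.001349 K/W
R_outer = 0.022/(0.184×17.8) = 0.006717 K/W
R_total = 0.008493 K/W
Q = ΔT/R_total = 32/0.008493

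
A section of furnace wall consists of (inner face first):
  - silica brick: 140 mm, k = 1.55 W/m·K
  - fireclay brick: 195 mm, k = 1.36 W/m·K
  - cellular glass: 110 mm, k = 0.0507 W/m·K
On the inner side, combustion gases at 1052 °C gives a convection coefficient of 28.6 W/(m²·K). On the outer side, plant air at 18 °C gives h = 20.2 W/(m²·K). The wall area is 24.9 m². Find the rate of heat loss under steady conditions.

Q ≈ 10300 W

Thermal resistances in series:
R_inner film = 1/(h_i·A) = 1/(28.6×24.9) = 0.001404 K/W
R_silica brick = L/(kA) = 0.14/(1.55×24.9) = 0.003627 K/W
R_fireclay brick = L/(kA) = 0.195/(1.36×24.9) = 0.005758 K/W
R_cellular glass = L/(kA) = 0.11/(0.0507×24.9) = 0.08713 K/W
R_outer film = 1/(h_o·A) = 1/(20.2×24.9) = 0.001988 K/W
R_total = 0.09991 K/W
Q = ΔT / R_total = 1034 / 0.09991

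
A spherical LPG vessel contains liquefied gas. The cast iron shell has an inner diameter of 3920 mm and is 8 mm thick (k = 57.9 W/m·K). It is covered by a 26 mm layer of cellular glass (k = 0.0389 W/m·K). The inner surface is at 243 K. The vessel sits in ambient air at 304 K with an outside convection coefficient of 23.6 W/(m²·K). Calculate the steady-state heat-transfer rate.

For a spherical shell R = (1/r₁ − 1/r₂)/(4πk); film R = 1/(h·4πr²). In series:
R_cast iron shell = (1/1.96 − 1/1.968)/(4π×57.9) = 2.85×10^-6 K/W
R_cellular glass = (1/1.968 − 1/1.994)/(4π×0.0389) = 0.01355 K/W
R_outer film = 1/(h·4πr_o²) = 1/(23.6×4π×1.994²) = 8.481×10^-4 K/W
R_total = 0.0144 K/W
Q = ΔT/R_total = 61/0.0144

Q ≈ 4230 W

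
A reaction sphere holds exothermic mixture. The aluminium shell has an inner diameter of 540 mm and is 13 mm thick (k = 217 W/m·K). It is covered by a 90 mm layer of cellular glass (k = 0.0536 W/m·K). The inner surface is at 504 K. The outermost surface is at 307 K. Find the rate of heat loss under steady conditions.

Q ≈ 156 W

Spherical conduction: R = (1/r_in − 1/r_out)/(4πk) per layer; series-sum.
R_aluminium shell = (1/0.27 − 1/0.283)/(4π×217) = 6.239×10^-5 K/W
R_cellular glass = (1/0.283 − 1/0.373)/(4π×0.0536) = 1.266 K/W
R_total = 1.266 K/W
Q = ΔT/R_total = 197/1.266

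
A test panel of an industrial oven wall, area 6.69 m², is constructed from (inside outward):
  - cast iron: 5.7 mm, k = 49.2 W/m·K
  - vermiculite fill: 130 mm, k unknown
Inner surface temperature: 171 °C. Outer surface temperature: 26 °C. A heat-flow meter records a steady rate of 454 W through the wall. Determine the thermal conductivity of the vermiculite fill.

k ≈ 0.0608 W/(m·K)

Series thermal resistances:
R_cast iron = L/(kA) = 0.0057/(49.2×6.69) = 1.732×10^-5 K/W
Sum of known resistances R_other = 1.732×10^-5 K/W
Total R = ΔT/Q = 145/454 = 0.3194 K/W
R_vermiculite fill = R_total − R_other = 0.3194 K/W
k = L/(R·A) = 0.13/(0.3194×6.69)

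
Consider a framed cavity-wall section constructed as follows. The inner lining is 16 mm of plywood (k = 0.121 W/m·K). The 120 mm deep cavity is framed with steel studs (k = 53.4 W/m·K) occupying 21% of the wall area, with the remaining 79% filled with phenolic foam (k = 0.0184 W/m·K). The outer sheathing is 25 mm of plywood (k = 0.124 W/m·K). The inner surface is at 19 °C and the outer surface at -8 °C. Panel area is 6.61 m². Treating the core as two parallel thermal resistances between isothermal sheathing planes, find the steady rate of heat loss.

Q ≈ 518 W

Sheathing layers in series; stud and cavity paths in parallel between them.
R_inner = 0.016/(0.121×6.61) = 0.02 K/W
R_stud  = 0.12/(53.4×0.21×6.61) = 0.001619 K/W
R_cav   = 0.12/(0.0184×0.79×6.61) = 1.249 K/W
1/R_core = 1/R_stud + 1/R_cav → R_core = 0.001617 K/W
R_outer = 0.025/(0.124×6.61) = 0.0305 K/W
R_total = 0.05212 K/W
Q = ΔT/R_total = 27/0.05212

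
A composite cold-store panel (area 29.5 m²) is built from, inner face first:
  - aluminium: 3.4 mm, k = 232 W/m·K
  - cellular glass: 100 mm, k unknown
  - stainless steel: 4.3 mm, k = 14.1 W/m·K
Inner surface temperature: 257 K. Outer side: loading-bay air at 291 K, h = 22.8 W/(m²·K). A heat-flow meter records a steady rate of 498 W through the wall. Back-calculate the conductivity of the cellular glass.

Series thermal resistances:
R_aluminium = L/(kA) = 0.0034/(232×29.5) = 4.968×10^-7 K/W
R_stainless steel = L/(kA) = 0.0043/(14.1×29.5) = 1.034×10^-5 K/W
R_outer film = 1/(h_o·A) = 1/(22.8×29.5) = 0.001487 K/W
Sum of known resistances R_other = 0.001498 K/W
Total R = ΔT/Q = 34/498 = 0.06827 K/W
R_cellular glass = R_total − R_other = 0.06678 K/W
k = L/(R·A) = 0.1/(0.06678×29.5)

k ≈ 0.0508 W/(m·K)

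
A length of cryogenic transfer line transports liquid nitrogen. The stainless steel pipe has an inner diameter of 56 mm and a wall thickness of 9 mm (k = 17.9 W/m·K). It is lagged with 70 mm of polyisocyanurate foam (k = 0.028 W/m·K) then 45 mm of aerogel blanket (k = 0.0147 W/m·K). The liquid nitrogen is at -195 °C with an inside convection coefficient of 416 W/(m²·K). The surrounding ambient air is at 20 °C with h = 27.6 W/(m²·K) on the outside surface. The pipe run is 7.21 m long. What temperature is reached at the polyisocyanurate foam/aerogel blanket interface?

For a radial system each layer contributes R = ln(r_out/r_in)/(2πkL); films add R = 1/(hA).
R_inner film = 1/(h_i·2πr₁L) = 1/(416×2π×0.028×7.21) = 0.001895 K/W
R_stainless steel pipe wall = ln(37/28)/(2π×17.9×7.21) = 3.437×10^-4 K/W
R_polyisocyanurate foam = ln(107/37)/(2π×0.028×7.21) = 0.8372 K/W
R_aerogel blanket = ln(152/107)/(2π×0.0147×7.21) = 0.5272 K/W
R_outer film = 1/(h_o·2πr_oL) = 1/(27.6×2π×0.152×7.21) = 0.005262 K/W
R_total = 1.372 K/W
Q = ΔT/R_total = 215/1.372
Q = 157 W
T_interface = T_inner + Q·ΣR(inner→interface) = -195 + 157×0.8394

T ≈ -63.4 °C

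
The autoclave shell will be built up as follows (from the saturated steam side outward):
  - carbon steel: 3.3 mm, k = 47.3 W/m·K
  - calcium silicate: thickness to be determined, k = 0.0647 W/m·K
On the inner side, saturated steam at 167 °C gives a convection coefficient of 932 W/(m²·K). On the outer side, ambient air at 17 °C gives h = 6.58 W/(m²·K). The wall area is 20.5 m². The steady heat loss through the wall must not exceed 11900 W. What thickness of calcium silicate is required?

L ≈ 6.81 mm

Using the resistance-network approach (series):
R_inner film = 1/(h_i·A) = 1/(932×20.5) = 5.234×10^-5 K/W
R_carbon steel = L/(kA) = 0.0033/(47.3×20.5) = 3.403×10^-6 K/W
R_outer film = 1/(h_o·A) = 1/(6.58×20.5) = 0.007413 K/W
Sum of the known resistances R_other = 0.007469 K/W
Required total resistance R_tot = ΔT/Q_allow = 150/11900 = 0.01261 K/W
R_calcium silicate = R_tot − R_other = 0.005136 K/W
L = R·k·A = 0.005136×0.0647×20.5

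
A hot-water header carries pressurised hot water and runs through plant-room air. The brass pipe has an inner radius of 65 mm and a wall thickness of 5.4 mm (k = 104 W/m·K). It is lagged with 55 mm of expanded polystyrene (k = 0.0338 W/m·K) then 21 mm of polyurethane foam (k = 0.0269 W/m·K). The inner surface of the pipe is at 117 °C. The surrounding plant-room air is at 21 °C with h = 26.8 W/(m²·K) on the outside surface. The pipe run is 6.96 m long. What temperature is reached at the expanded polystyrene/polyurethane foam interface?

Per-layer cylindrical resistances, series-summed:
R_brass pipe wall = ln(70.4/65)/(2π×104×6.96) = 1.755×10^-5 K/W
R_expanded polystyrene = ln(125.4/70.4)/(2π×0.0338×6.96) = 0.3906 K/W
R_polyurethane foam = ln(146.4/125.4)/(2π×0.0269×6.96) = 0.1316 K/W
R_outer film = 1/(h_o·2πr_oL) = 1/(26.8×2π×0.1464×6.96) = 0.005828 K/W
R_total = 0.528 K/W
Q = ΔT/R_total = 96/0.528
Q = 182 W
T_interface = T_inner − Q·ΣR(inner→interface) = 117 − 182×0.3906

T ≈ 46 °C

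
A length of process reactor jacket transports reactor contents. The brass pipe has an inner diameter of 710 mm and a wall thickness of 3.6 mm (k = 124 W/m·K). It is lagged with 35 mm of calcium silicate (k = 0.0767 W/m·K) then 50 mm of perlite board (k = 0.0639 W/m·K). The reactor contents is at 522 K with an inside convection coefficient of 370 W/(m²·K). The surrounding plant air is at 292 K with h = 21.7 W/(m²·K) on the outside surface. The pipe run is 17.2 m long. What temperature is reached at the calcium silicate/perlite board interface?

T ≈ 434 K

For a radial system each layer contributes R = ln(r_out/r_in)/(2πkL); films add R = 1/(hA).
R_inner film = 1/(h_i·2πr₁L) = 1/(370×2π×0.355×17.2) = 7.045×10^-5 K/W
R_brass pipe wall = ln(358.6/355)/(2π×124×17.2) = 7.529×10^-7 K/W
R_calcium silicate = ln(393.6/358.6)/(2π×0.0767×17.2) = 0.01124 K/W
R_perlite board = ln(443.6/393.6)/(2π×0.0639×17.2) = 0.01732 K/W
R_outer film = 1/(h_o·2πr_oL) = 1/(21.7×2π×0.4436×17.2) = 9.613×10^-4 K/W
R_total = 0.02958 K/W
Q = ΔT/R_total = 230/0.02958
Q = 7770 W
T_interface = T_inner − Q·ΣR(inner→interface) = 522 − 7770×0.01131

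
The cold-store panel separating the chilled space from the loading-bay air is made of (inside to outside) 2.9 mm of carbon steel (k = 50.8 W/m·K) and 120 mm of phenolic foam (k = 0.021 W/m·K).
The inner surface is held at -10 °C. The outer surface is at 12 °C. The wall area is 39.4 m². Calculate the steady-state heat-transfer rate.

Thermal resistances in series:
R_carbon steel = L/(kA) = 0.0029/(50.8×39.4) = 1.449×10^-6 K/W
R_phenolic foam = L/(kA) = 0.12/(0.021×39.4) = 0.145 K/W
R_total = 0.145 K/W
Q = ΔT / R_total = 22 / 0.145

Q ≈ 152 W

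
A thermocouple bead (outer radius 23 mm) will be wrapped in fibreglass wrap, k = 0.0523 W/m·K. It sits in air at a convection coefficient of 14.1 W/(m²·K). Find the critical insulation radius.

r_cr ≈ 7.42 mm

For a sphere r_cr = 2k/h = 2×0.0523/14.1
r_cr = 7.42 mm; since the bare radius (23 mm) is above r_cr, any added insulation will reduce heat loss.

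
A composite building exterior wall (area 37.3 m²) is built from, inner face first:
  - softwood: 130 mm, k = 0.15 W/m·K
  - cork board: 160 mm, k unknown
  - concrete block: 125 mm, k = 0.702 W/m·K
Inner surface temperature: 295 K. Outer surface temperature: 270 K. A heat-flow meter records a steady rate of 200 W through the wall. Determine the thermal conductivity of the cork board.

k ≈ 0.0442 W/(m·K)

Thermal resistances in series:
R_softwood = L/(kA) = 0.13/(0.15×37.3) = 0.02324 K/W
R_concrete block = L/(kA) = 0.125/(0.702×37.3) = 0.004774 K/W
Sum of known resistances R_other = 0.02801 K/W
Total R = ΔT/Q = 25/200 = 0.125 K/W
R_cork board = R_total − R_other = 0.09699 K/W
k = L/(R·A) = 0.16/(0.09699×37.3)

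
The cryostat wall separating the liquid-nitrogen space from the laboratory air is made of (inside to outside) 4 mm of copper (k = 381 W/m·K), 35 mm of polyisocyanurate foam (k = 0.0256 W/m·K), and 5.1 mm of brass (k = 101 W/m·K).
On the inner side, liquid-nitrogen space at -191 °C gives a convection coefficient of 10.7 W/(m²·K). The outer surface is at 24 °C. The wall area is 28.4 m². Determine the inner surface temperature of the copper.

T ≈ -177 °C

Series thermal resistances:
R_inner film = 1/(h_i·A) = 1/(10.7×28.4) = 0.003291 K/W
R_copper = L/(kA) = 0.004/(381×28.4) = 3.697×10^-7 K/W
R_polyisocyanurate foam = L/(kA) = 0.035/(0.0256×28.4) = 0.04814 K/W
R_brass = L/(kA) = 0.0051/(101×28.4) = 1.778×10^-6 K/W
R_total = 0.05143 K/W;  Q = ΔT/R_total = 215/0.05143 = 4180 W
T_interface = T_inner + Q·ΣR(inner→interface) = -191 + 4180×0.003291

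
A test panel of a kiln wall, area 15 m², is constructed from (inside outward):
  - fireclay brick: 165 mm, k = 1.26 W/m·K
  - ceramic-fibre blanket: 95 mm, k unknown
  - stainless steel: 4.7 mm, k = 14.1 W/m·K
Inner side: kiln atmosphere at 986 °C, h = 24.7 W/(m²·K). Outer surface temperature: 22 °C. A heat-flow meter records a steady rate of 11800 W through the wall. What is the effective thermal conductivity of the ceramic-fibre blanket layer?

Series thermal resistances:
R_inner film = 1/(h_i·A) = 1/(24.7×15) = 0.002699 K/W
R_fireclay brick = L/(kA) = 0.165/(1.26×15) = 0.00873 K/W
R_stainless steel = L/(kA) = 0.0047/(14.1×15) = 2.222×10^-5 K/W
Sum of known resistances R_other = 0.01145 K/W
Total R = ΔT/Q = 964/11800 = 0.08169 K/W
R_ceramic-fibre blanket = R_total − R_other = 0.07024 K/W
k = L/(R·A) = 0.095/(0.07024×15)

k ≈ 0.0902 W/(m·K)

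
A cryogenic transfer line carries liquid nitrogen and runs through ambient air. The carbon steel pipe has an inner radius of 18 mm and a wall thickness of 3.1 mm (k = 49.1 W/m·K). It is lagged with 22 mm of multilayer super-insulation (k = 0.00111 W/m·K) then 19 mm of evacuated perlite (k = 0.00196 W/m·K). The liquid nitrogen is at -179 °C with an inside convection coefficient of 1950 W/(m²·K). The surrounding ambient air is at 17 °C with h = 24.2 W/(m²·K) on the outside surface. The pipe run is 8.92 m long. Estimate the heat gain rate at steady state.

Q ≈ 13.2 W

Treating each annulus and film as a series resistance:
R_inner film = 1/(h_i·2πr₁L) = 1/(1950×2π×0.018×8.92) = 5.083×10^-4 K/W
R_carbon steel pipe wall = ln(21.1/18)/(2π×49.1×8.92) = 5.774×10^-5 K/W
R_multilayer super-insulation = ln(43.1/21.1)/(2π×0.00111×8.92) = 11.48 K/W
R_evacuated perlite = ln(62.1/43.1)/(2π×0.00196×8.92) = 3.325 K/W
R_outer film = 1/(h_o·2πr_oL) = 1/(24.2×2π×0.0621×8.92) = 0.01187 K/W
R_total = 14.82 K/W
Q = ΔT/R_total = 196/14.82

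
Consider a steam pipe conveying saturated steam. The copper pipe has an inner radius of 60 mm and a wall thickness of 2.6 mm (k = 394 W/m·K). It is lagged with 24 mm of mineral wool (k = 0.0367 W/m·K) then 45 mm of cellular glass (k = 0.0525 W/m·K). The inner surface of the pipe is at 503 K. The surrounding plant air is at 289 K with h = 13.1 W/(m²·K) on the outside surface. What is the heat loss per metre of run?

Per-layer cylindrical resistances, series-summed:
R_copper pipe wall = ln(62.6/60)/(2π×394×1) = 1.714×10^-5 K/W
R_mineral wool = ln(86.6/62.6)/(2π×0.0367×1) = 1.407 K/W
R_cellular glass = ln(131.6/86.6)/(2π×0.0525×1) = 1.269 K/W
R_outer film = 1/(h_o·2πr_oL) = 1/(13.1×2π×0.1316×1) = 0.09232 K/W
R_total = 2.768 K/W
Q = ΔT/R_total = 214/2.768

q′ ≈ 77.3 W/m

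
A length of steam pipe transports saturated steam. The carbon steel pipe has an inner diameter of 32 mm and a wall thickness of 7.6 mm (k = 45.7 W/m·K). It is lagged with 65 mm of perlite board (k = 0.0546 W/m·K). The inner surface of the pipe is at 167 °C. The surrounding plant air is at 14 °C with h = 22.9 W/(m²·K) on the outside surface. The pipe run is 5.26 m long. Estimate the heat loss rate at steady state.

Radial resistances (cylindrical: R_cond = ln(r_o/r_i)/(2πkL), R_conv = 1/(h·2πrL)):
R_carbon steel pipe wall = ln(23.6/16)/(2π×45.7×5.26) = 2.573×10^-4 K/W
R_perlite board = ln(88.6/23.6)/(2π×0.0546×5.26) = 0.7331 K/W
R_outer film = 1/(h_o·2πr_oL) = 1/(22.9×2π×0.0886×5.26) = 0.01491 K/W
R_total = 0.7483 K/W
Q = ΔT/R_total = 153/0.7483

Q ≈ 204 W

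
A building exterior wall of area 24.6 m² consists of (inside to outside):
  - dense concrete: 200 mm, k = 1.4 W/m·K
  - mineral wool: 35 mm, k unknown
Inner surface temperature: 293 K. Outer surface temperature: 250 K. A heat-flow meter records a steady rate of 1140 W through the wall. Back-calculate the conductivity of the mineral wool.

k ≈ 0.0446 W/(m·K)

Thermal resistances in series:
R_dense concrete = L/(kA) = 0.2/(1.4×24.6) = 0.005807 K/W
Sum of known resistances R_other = 0.005807 K/W
Total R = ΔT/Q = 43/1140 = 0.03772 K/W
R_mineral wool = R_total − R_other = 0.03191 K/W
k = L/(R·A) = 0.035/(0.03191×24.6)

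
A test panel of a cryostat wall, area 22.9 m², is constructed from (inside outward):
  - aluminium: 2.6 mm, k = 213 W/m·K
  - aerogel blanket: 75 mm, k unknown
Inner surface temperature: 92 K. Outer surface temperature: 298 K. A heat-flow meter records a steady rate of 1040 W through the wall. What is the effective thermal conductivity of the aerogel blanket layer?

k ≈ 0.0165 W/(m·K)

Treating each layer as a thermal resistance in series:
R_aluminium = L/(kA) = 0.0026/(213×22.9) = 5.33×10^-7 K/W
Sum of known resistances R_other = 5.33×10^-7 K/W
Total R = ΔT/Q = 206/1040 = 0.1981 K/W
R_aerogel blanket = R_total − R_other = 0.1981 K/W
k = L/(R·A) = 0.075/(0.1981×22.9)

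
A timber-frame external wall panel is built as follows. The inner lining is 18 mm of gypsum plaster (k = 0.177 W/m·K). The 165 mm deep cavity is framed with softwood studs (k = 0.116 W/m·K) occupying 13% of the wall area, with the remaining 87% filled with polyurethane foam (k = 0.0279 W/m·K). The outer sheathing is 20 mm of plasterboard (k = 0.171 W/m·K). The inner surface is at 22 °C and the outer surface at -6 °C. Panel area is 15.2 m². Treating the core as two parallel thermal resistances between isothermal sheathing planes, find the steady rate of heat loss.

Q ≈ 96.5 W

Sheathing layers in series; stud and cavity paths in parallel between them.
R_inner = 0.018/(0.177×15.2) = 0.00669 K/W
R_stud  = 0.165/(0.116×0.13×15.2) = 0.7198 K/W
R_cav   = 0.165/(0.0279×0.87×15.2) = 0.4472 K/W
1/R_core = 1/R_stud + 1/R_cav → R_core = 0.2758 K/W
R_outer = 0.02/(0.171×15.2) = 0.007695 K/W
R_total = 0.2902 K/W
Q = ΔT/R_total = 28/0.2902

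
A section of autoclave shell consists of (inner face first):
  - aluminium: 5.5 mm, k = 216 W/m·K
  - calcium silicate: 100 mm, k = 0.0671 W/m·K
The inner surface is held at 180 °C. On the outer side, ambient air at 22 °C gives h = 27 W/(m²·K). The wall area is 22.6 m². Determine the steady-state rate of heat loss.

Q ≈ 2340 W

Using the resistance-network approach (series):
R_aluminium = L/(kA) = 0.0055/(216×22.6) = 1.127×10^-6 K/W
R_calcium silicate = L/(kA) = 0.1/(0.0671×22.6) = 0.06594 K/W
R_outer film = 1/(h_o·A) = 1/(27×22.6) = 0.001639 K/W
R_total = 0.06758 K/W
Q = ΔT / R_total = 158 / 0.06758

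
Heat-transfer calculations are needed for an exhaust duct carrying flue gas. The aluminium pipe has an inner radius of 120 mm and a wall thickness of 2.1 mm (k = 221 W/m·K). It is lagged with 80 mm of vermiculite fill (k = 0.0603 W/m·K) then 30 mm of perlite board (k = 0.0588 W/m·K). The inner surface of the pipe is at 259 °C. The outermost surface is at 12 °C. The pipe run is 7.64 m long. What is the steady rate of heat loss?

Cylindrical conduction, so R = ln(r₂/r₁)/(2πkL) per layer, in series:
R_aluminium pipe wall = ln(122.1/120)/(2π×221×7.64) = 1.635×10^-6 K/W
R_vermiculite fill = ln(202.1/122.1)/(2π×0.0603×7.64) = 0.1741 K/W
R_perlite board = ln(232.1/202.1)/(2π×0.0588×7.64) = 0.04903 K/W
R_total = 0.2231 K/W
Q = ΔT/R_total = 247/0.2231

Q ≈ 1110 W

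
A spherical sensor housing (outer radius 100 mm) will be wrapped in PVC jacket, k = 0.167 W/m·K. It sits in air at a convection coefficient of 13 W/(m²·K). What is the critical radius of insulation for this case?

For a sphere r_cr = 2k/h = 2×0.167/13
r_cr = 25.7 mm; since the bare radius (100 mm) is above r_cr, any added insulation will reduce heat loss.

r_cr ≈ 25.7 mm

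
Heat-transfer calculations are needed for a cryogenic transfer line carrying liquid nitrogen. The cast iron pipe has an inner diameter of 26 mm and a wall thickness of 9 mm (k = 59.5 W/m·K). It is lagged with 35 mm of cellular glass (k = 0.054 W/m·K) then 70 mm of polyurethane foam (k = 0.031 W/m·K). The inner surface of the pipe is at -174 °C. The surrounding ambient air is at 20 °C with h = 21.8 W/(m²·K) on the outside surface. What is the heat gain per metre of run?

Per-layer cylindrical resistances, series-summed:
R_cast iron pipe wall = ln(22/13)/(2π×59.5×1) = 0.001407 K/W
R_cellular glass = ln(57/22)/(2π×0.054×1) = 2.806 K/W
R_polyurethane foam = ln(127/57)/(2π×0.031×1) = 4.113 K/W
R_outer film = 1/(h_o·2πr_oL) = 1/(21.8×2π×0.127×1) = 0.05749 K/W
R_total = 6.978 K/W
Q = ΔT/R_total = 194/6.978

q′ ≈ 27.8 W/m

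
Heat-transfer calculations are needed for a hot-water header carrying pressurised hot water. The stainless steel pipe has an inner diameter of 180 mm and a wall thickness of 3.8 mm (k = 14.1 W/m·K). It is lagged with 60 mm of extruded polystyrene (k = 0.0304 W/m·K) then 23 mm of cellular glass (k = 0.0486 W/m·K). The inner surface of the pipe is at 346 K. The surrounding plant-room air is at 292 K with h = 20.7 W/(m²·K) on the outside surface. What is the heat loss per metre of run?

q′ ≈ 17.5 W/m

Treating each annulus and film as a series resistance:
R_stainless steel pipe wall = ln(93.8/90)/(2π×14.1×1) = 4.668×10^-4 K/W
R_extruded polystyrene = ln(153.8/93.8)/(2π×0.0304×1) = 2.589 K/W
R_cellular glass = ln(176.8/153.8)/(2π×0.0486×1) = 0.4564 K/W
R_outer film = 1/(h_o·2πr_oL) = 1/(20.7×2π×0.1768×1) = 0.04349 K/W
R_total = 3.089 K/W
Q = ΔT/R_total = 54/3.089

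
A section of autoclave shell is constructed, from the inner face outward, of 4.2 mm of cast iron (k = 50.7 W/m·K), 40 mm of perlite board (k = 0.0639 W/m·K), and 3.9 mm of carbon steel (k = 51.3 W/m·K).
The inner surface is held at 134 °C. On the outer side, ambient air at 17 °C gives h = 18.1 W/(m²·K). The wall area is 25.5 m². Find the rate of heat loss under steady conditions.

Q ≈ 4380 W

Series thermal resistances:
R_cast iron = L/(kA) = 0.0042/(50.7×25.5) = 3.249×10^-6 K/W
R_perlite board = L/(kA) = 0.04/(0.0639×25.5) = 0.02455 K/W
R_carbon steel = L/(kA) = 0.0039/(51.3×25.5) = 2.981×10^-6 K/W
R_outer film = 1/(h_o·A) = 1/(18.1×25.5) = 0.002167 K/W
R_total = 0.02672 K/W
Q = ΔT / R_total = 117 / 0.02672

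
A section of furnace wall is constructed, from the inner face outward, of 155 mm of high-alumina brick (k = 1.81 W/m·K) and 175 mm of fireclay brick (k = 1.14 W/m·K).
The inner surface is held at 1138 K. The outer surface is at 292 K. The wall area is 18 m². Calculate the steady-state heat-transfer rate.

Using the resistance-network approach (series):
R_high-alumina brick = L/(kA) = 0.155/(1.81×18) = 0.004758 K/W
R_fireclay brick = L/(kA) = 0.175/(1.14×18) = 0.008528 K/W
R_total = 0.01329 K/W
Q = ΔT / R_total = 846 / 0.01329

Q ≈ 63700 W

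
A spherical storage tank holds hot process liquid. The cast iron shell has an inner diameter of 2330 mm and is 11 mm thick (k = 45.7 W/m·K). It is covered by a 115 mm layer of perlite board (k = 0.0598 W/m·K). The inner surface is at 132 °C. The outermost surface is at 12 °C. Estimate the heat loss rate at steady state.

Q ≈ 1190 W

Each spherical layer contributes R = (1/r_i − 1/r_o)/(4πk):
R_cast iron shell = (1/1.165 − 1/1.176)/(4π×45.7) = 1.398×10^-5 K/W
R_perlite board = (1/1.176 − 1/1.291)/(4π×0.0598) = 0.1008 K/W
R_total = 0.1008 K/W
Q = ΔT/R_total = 120/0.1008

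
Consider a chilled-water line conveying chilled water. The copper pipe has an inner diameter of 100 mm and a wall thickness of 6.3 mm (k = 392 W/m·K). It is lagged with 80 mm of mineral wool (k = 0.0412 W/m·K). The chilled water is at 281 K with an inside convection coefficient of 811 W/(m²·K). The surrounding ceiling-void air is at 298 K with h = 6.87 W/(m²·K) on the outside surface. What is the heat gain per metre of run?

Treating each annulus and film as a series resistance:
R_inner film = 1/(h_i·2πr₁L) = 1/(811×2π×0.05×1) = 0.003925 K/W
R_copper pipe wall = ln(56.3/50)/(2π×392×1) = 4.818×10^-5 K/W
R_mineral wool = ln(136.3/56.3)/(2π×0.0412×1) = 3.416 K/W
R_outer film = 1/(h_o·2πr_oL) = 1/(6.87×2π×0.1363×1) = 0.17 K/W
R_total = 3.589 K/W
Q = ΔT/R_total = 17/3.589

q′ ≈ 4.74 W/m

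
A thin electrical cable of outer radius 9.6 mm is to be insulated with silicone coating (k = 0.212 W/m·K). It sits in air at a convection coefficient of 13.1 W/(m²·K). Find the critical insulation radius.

For a cylinder r_cr = k/h = 0.212/13.1
r_cr = 16.2 mm; since the bare radius (9.6 mm) is below r_cr, adding a thin layer of insulation will *increase* heat loss.

r_cr ≈ 16.2 mm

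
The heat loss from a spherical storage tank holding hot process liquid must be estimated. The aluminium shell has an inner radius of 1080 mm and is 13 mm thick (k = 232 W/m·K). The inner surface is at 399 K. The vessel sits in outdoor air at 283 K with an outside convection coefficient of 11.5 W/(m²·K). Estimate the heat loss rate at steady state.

Q ≈ 20000 W

Spherical conduction: R = (1/r_in − 1/r_out)/(4πk) per layer; series-sum.
R_aluminium shell = (1/1.08 − 1/1.093)/(4π×232) = 3.777×10^-6 K/W
R_outer film = 1/(h·4πr_o²) = 1/(11.5×4π×1.093²) = 0.005792 K/W
R_total = 0.005796 K/W
Q = ΔT/R_total = 116/0.005796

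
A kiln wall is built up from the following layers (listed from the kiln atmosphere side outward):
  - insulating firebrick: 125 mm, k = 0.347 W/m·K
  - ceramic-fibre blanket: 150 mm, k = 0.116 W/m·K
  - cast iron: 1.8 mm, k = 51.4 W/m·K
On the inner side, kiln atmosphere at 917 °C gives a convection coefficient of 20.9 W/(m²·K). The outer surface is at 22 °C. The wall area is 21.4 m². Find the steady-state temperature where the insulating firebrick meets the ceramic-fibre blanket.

T ≈ 702 °C

Series thermal resistances:
R_inner film = 1/(h_i·A) = 1/(20.9×21.4) = 0.002236 K/W
R_insulating firebrick = L/(kA) = 0.125/(0.347×21.4) = 0.01683 K/W
R_ceramic-fibre blanket = L/(kA) = 0.15/(0.116×21.4) = 0.06043 K/W
R_cast iron = L/(kA) = 0.0018/(51.4×21.4) = 1.636×10^-6 K/W
R_total = 0.0795 K/W;  Q = ΔT/R_total = 895/0.0795 = 11260 W
T_interface = T_inner − Q·ΣR(inner→interface) = 917 − 11300×0.01907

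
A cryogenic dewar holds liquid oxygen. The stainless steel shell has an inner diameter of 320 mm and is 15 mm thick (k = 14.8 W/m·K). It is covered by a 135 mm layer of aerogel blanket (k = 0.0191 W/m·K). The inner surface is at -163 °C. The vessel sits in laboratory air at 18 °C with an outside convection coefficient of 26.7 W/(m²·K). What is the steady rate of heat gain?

Q ≈ 17.4 W

Radial (spherical) resistances in series:
R_stainless steel shell = (1/0.16 − 1/0.175)/(4π×14.8) = 0.00288 K/W
R_aerogel blanket = (1/0.175 − 1/0.31)/(4π×0.0191) = 10.37 K/W
R_outer film = 1/(h·4πr_o²) = 1/(26.7×4π×0.31²) = 0.03101 K/W
R_total = 10.4 K/W
Q = ΔT/R_total = 181/10.4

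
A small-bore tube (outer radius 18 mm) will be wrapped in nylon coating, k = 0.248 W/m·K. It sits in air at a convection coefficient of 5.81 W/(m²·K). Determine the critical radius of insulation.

For a cylinder r_cr = k/h = 0.248/5.81
r_cr = 42.7 mm; since the bare radius (18 mm) is below r_cr, adding a thin layer of insulation will *increase* heat loss.

r_cr ≈ 42.7 mm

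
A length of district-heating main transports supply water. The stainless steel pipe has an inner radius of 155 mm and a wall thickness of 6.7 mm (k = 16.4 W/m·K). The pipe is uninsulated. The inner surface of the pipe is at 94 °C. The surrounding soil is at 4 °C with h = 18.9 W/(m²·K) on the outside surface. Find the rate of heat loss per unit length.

For a radial system each layer contributes R = ln(r_out/r_in)/(2πkL); films add R = 1/(hA).
R_stainless steel pipe wall = ln(161.7/155)/(2π×16.4×1) = 4.107×10^-4 K/W
R_outer film = 1/(h_o·2πr_oL) = 1/(18.9×2π×0.1617×1) = 0.05208 K/W
R_total = 0.05249 K/W
Q = ΔT/R_total = 90/0.05249

q′ ≈ 1710 W/m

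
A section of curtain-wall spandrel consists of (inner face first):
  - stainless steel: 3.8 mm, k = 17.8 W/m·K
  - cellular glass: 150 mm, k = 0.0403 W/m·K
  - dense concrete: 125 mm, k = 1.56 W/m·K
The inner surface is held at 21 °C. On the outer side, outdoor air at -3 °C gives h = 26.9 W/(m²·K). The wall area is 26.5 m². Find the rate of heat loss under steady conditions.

Q ≈ 166 W

Thermal resistances in series:
R_stainless steel = L/(kA) = 0.0038/(17.8×26.5) = 8.056×10^-6 K/W
R_cellular glass = L/(kA) = 0.15/(0.0403×26.5) = 0.1405 K/W
R_dense concrete = L/(kA) = 0.125/(1.56×26.5) = 0.003024 K/W
R_outer film = 1/(h_o·A) = 1/(26.9×26.5) = 0.001403 K/W
R_total = 0.1449 K/W
Q = ΔT / R_total = 24 / 0.1449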